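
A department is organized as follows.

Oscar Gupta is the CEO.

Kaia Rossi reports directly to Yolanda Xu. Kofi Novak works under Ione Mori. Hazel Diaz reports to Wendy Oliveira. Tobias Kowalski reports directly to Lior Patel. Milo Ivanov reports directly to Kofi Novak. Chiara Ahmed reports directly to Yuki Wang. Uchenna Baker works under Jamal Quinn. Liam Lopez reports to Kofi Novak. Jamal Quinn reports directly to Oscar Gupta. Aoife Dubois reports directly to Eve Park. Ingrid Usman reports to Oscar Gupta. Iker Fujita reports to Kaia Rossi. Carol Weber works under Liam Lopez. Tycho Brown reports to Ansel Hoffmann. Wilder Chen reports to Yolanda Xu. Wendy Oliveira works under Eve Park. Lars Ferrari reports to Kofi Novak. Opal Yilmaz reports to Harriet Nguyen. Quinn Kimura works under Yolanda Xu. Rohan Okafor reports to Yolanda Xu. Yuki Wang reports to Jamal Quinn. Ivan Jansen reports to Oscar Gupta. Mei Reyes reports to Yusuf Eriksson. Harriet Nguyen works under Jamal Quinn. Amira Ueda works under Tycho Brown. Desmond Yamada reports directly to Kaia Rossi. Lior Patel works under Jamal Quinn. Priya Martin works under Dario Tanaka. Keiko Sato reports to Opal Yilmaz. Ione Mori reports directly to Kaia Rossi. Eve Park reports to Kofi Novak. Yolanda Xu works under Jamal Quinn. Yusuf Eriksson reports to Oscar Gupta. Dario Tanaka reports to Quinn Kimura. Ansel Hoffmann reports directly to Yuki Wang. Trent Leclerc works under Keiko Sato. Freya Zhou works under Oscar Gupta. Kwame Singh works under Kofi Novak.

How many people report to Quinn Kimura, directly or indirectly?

2

Quinn Kimura directly manages Dario Tanaka. Under Dario Tanaka: Priya Martin (1). That's 2 in total.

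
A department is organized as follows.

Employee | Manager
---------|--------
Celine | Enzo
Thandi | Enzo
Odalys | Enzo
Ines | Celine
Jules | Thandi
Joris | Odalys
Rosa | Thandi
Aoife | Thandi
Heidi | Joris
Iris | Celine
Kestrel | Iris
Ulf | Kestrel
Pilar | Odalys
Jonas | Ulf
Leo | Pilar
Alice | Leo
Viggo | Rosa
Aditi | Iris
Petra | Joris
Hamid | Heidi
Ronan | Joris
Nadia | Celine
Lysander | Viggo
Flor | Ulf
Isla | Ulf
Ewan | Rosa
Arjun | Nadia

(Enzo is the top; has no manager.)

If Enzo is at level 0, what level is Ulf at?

Chain from Ulf up to Enzo: Ulf → Kestrel → Iris → Celine → Enzo. That is 4 steps up, so Ulf is 4 levels below Enzo.

4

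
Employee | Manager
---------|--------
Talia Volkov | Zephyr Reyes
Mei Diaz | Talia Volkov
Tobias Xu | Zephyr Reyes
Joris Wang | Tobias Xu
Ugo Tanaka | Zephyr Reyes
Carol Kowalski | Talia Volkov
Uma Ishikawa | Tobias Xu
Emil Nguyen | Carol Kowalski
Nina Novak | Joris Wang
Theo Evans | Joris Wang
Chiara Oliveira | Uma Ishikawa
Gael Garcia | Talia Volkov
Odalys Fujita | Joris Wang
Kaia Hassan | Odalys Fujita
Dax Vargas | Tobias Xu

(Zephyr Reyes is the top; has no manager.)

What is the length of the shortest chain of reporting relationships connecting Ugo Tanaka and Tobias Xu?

2

Ugo Tanaka is 1 level below Zephyr Reyes, and Tobias Xu is 1 level below Zephyr Reyes (their lowest common manager). The shortest path runs up from Ugo Tanaka to Zephyr Reyes and back down to Tobias Xu: 1 + 1 = 2 links.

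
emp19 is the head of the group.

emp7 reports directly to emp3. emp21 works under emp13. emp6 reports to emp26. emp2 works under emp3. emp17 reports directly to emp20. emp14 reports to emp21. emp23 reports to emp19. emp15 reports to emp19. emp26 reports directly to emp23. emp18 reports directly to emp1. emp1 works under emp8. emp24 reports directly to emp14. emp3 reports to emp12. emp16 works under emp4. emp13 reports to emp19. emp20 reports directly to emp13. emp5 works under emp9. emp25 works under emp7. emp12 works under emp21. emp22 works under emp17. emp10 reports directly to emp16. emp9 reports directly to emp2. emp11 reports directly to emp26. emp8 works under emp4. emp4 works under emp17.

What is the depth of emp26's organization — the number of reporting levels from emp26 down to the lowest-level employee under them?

The longest chain under emp26 runs emp26 → emp11, which is 1 level below emp26.

1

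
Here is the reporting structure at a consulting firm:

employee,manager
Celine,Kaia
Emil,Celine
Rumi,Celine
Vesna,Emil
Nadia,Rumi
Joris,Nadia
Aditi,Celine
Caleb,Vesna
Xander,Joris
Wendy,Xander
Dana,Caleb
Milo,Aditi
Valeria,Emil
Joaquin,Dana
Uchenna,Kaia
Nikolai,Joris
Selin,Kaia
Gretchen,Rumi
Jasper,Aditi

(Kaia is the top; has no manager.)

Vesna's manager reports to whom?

Vesna reports to Emil, and Emil reports to Celine. So Vesna's skip-level manager is Celine.

Celine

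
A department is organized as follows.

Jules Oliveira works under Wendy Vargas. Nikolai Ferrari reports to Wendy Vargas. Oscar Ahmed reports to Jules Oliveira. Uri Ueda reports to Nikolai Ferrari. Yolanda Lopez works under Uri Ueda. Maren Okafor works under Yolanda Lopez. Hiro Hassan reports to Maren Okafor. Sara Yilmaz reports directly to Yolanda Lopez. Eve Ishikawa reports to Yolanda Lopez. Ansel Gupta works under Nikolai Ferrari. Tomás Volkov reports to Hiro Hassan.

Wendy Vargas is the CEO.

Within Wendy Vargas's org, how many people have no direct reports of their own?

5

The people in Wendy Vargas's organization with no one reporting to them are Ansel Gupta, Eve Ishikawa, Sara Yilmaz, Tomás Volkov, Oscar Ahmed. That is 5.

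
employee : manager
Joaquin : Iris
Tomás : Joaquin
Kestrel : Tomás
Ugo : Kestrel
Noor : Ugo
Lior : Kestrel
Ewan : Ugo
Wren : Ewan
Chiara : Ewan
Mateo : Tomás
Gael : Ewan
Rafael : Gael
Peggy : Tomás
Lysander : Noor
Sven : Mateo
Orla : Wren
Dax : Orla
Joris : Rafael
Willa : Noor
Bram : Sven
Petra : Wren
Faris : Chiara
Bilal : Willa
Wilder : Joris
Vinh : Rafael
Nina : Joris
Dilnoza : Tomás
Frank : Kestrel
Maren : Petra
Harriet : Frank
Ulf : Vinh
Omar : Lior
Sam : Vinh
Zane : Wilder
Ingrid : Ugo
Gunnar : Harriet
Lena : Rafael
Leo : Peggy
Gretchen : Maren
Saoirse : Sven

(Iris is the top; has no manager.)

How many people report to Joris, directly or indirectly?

Joris directly manages Wilder, Nina. Under Wilder: Zane (1). Nina has no reports. So Joris's organization is 2 direct reports plus everyone under them: 2 + 1 = 3.

3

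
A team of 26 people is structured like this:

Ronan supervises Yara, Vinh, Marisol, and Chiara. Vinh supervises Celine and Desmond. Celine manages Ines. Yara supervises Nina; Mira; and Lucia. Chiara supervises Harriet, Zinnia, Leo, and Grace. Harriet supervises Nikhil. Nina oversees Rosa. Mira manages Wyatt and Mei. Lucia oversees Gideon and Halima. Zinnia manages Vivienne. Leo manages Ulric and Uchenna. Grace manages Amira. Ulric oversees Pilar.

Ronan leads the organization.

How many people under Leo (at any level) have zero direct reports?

The people in Leo's organization with no one reporting to them are Uchenna, Pilar. That is 2.

2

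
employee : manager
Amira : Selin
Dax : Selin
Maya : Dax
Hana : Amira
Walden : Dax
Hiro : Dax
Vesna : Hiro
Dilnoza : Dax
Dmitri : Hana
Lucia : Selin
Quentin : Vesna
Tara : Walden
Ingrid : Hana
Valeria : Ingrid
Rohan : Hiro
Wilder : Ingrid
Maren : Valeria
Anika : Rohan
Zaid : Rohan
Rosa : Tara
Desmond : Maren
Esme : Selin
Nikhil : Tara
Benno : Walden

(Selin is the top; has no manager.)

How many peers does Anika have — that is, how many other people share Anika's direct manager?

1

Anika reports to Rohan. Rohan's other direct reports are Zaid — 1 peer.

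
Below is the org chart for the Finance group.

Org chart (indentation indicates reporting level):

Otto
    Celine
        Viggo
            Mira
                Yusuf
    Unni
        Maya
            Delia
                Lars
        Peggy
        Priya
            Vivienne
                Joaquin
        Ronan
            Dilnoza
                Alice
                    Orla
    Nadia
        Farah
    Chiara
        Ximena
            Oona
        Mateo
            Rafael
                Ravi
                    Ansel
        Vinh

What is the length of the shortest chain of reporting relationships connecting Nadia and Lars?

5

Nadia is 1 level below Otto, and Lars is 4 levels below Otto (their lowest common manager). The shortest path runs up from Nadia to Otto and back down to Lars: 1 + 4 = 5 links.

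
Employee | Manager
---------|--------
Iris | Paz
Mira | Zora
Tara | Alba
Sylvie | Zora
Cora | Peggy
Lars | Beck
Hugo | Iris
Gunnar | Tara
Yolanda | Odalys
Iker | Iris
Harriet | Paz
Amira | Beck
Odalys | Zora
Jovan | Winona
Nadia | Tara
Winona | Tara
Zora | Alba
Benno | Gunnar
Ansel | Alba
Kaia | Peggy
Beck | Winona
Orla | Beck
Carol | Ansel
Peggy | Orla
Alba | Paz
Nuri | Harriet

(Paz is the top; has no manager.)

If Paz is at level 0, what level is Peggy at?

6

Chain from Peggy up to Paz: Peggy → Orla → Beck → Winona → Tara → Alba → Paz. That is 6 steps up, so Peggy is 6 levels below Paz.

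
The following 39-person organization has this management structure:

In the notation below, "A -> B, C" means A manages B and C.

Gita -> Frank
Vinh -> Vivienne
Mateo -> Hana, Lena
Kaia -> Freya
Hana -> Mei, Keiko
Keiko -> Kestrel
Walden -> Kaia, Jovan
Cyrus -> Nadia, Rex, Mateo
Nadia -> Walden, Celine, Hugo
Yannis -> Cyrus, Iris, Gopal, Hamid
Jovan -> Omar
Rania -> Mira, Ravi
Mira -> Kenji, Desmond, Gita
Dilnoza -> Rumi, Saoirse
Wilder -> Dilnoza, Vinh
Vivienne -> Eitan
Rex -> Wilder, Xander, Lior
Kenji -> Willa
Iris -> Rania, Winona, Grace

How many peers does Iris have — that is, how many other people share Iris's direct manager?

3

Iris reports to Yannis. Yannis's other direct reports are Cyrus, Gopal, Hamid — 3 peers.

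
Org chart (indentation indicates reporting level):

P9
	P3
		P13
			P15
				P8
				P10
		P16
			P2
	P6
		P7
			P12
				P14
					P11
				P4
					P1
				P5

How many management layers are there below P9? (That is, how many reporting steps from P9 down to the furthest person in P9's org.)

The longest chain under P9 runs P9 → P6 → P7 → P12 → P4 → P1, which is 5 levels below P9.

5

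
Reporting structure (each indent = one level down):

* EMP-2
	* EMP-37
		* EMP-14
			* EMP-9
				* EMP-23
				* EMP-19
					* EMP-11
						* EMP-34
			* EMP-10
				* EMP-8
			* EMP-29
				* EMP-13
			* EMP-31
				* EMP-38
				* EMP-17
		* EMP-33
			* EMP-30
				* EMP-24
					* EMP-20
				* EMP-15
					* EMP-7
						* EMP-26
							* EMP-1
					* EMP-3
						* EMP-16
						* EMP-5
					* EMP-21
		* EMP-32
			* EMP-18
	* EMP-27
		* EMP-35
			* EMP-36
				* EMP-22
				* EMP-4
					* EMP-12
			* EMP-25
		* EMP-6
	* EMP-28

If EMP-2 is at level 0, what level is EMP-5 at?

Chain from EMP-5 up to EMP-2: EMP-5 → EMP-3 → EMP-15 → EMP-30 → EMP-33 → EMP-37 → EMP-2. That is 6 steps up, so EMP-5 is 6 levels below EMP-2.

6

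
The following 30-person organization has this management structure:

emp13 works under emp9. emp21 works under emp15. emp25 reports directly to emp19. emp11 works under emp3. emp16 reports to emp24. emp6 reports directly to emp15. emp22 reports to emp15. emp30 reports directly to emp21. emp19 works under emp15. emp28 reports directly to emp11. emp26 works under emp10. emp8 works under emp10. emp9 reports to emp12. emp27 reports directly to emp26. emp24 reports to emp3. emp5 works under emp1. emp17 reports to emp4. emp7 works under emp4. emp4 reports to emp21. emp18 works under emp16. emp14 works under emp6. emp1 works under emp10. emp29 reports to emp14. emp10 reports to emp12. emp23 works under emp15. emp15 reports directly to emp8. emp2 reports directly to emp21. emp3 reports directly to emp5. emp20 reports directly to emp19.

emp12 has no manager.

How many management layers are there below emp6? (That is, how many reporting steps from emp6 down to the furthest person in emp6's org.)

2

The longest chain under emp6 runs emp6 → emp14 → emp29, which is 2 levels below emp6.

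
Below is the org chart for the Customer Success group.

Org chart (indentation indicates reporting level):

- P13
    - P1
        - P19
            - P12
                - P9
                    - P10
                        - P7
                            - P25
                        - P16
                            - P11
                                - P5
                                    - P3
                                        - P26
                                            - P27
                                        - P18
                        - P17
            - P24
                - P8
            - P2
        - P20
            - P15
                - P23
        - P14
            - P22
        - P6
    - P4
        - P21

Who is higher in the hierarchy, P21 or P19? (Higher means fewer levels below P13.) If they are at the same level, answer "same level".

same level

Both P21 and P19 are 2 levels below P13.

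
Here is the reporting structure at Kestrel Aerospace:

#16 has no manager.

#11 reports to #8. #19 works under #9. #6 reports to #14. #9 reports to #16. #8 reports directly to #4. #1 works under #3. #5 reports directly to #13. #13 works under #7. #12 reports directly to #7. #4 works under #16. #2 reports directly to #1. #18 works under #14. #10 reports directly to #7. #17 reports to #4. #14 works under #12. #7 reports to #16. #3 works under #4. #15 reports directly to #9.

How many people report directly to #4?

3

#4 directly manages #17, #3, #8. That is 3 direct reports.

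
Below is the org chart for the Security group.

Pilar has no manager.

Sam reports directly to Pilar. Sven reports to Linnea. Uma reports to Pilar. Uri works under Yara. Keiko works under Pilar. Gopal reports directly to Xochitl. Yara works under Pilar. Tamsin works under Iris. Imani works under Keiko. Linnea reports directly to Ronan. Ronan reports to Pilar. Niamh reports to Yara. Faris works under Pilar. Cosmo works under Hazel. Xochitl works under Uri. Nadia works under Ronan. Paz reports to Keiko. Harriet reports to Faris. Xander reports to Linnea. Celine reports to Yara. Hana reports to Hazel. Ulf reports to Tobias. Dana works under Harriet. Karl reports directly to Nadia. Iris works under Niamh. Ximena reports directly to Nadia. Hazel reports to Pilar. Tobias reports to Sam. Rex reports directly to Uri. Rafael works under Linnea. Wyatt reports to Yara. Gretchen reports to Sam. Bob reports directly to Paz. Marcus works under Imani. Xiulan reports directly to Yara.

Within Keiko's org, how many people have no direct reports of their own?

The people in Keiko's organization with no one reporting to them are Marcus, Bob. That is 2.

2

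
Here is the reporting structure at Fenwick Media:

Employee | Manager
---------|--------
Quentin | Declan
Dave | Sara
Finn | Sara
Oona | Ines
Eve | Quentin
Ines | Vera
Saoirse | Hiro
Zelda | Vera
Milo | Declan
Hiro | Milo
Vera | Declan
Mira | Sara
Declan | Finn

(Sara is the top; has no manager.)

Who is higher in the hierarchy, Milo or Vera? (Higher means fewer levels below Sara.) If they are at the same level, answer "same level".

same level

Both Milo and Vera are 3 levels below Sara.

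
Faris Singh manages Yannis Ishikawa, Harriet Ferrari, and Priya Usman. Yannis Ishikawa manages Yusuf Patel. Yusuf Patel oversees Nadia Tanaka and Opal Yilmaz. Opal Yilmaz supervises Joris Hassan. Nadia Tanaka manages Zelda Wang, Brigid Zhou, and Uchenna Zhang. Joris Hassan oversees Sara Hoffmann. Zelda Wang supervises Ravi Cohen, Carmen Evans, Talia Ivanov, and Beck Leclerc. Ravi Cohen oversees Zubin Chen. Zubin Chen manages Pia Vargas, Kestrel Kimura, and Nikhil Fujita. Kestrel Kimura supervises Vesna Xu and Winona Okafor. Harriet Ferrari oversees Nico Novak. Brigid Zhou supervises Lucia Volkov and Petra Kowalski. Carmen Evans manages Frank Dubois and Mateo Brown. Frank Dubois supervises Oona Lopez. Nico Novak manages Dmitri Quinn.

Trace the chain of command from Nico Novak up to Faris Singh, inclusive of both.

Nico Novak -> Harriet Ferrari -> Faris Singh

Nico Novak reports to Harriet Ferrari. Harriet Ferrari reports to Faris Singh. Faris Singh is at the top.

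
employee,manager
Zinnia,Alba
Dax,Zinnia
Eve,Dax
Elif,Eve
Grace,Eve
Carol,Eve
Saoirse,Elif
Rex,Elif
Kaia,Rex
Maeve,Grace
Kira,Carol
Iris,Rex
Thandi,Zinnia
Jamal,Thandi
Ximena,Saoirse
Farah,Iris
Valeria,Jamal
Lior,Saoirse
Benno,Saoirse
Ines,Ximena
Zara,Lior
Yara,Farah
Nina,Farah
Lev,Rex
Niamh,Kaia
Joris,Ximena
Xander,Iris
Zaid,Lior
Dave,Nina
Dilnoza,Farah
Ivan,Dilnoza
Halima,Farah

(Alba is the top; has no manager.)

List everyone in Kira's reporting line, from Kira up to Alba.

Kira -> Carol -> Eve -> Dax -> Zinnia -> Alba

Kira reports to Carol. Carol reports to Eve. Eve reports to Dax. Dax reports to Zinnia. Zinnia reports to Alba. Alba is at the top.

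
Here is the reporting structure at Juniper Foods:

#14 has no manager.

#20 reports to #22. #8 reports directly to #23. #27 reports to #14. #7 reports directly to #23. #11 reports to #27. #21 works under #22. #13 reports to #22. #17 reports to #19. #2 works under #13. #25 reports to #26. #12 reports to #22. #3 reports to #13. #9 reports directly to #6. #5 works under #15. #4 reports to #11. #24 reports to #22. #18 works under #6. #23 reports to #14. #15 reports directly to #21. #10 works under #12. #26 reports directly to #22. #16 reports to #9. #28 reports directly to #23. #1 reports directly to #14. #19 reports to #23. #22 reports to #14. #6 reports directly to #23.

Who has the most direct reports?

Direct-report counts: #14 has 4; #27 has 1; #11 has 1; #23 has 5; #19 has 1; #6 has 2; #9 has 1; #22 has 6; #26 has 1; #12 has 1; #21 has 1; #15 has 1; #13 has 2. The largest is 6, held by #22.

#22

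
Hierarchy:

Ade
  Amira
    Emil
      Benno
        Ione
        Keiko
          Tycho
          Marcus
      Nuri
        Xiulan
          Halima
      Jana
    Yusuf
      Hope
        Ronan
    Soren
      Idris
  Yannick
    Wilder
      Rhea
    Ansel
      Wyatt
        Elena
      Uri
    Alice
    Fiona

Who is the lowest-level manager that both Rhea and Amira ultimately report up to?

Rhea's chain of managers is Wilder, Yannick, Ade. Amira's chain of managers is Ade. The first manager that appears in both chains is Ade.

Ade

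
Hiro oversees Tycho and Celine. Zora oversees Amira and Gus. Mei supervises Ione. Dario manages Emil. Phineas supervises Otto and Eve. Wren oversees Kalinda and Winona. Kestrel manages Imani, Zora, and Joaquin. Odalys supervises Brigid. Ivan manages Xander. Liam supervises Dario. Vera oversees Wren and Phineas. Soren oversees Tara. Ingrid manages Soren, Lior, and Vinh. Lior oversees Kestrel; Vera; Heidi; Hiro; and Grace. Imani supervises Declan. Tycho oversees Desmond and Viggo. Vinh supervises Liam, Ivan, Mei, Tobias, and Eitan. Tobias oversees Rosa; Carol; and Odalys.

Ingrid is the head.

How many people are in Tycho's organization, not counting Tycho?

Tycho directly manages Desmond, Viggo. Desmond has no reports. Viggo has no reports. So Tycho's organization is 2 direct reports plus everyone under them: 1 + 1 = 2.

2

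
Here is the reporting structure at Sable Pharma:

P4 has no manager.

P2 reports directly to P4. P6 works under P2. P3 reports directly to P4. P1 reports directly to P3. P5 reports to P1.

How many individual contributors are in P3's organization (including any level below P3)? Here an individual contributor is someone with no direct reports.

1

The only person in P3's organization with no one reporting to them is P5. That is 1.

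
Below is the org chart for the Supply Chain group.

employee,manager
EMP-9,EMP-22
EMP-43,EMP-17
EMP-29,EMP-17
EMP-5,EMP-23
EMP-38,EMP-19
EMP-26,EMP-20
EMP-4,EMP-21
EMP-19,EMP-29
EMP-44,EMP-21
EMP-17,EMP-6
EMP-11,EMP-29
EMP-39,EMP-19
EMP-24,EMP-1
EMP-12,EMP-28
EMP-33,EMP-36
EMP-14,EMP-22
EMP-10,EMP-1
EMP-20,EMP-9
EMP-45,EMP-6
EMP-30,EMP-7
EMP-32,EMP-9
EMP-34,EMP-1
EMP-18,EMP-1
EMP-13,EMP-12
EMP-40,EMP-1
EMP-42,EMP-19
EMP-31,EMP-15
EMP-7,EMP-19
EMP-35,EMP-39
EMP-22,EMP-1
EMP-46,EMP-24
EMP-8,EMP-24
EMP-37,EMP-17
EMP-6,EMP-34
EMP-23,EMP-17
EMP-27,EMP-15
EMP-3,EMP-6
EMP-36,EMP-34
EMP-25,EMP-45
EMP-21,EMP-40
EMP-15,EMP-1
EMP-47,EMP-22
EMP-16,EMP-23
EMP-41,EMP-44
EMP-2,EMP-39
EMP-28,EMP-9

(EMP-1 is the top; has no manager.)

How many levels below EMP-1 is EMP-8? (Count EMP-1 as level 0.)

Chain from EMP-8 up to EMP-1: EMP-8 → EMP-24 → EMP-1. That is 2 steps up, so EMP-8 is 2 levels below EMP-1.

2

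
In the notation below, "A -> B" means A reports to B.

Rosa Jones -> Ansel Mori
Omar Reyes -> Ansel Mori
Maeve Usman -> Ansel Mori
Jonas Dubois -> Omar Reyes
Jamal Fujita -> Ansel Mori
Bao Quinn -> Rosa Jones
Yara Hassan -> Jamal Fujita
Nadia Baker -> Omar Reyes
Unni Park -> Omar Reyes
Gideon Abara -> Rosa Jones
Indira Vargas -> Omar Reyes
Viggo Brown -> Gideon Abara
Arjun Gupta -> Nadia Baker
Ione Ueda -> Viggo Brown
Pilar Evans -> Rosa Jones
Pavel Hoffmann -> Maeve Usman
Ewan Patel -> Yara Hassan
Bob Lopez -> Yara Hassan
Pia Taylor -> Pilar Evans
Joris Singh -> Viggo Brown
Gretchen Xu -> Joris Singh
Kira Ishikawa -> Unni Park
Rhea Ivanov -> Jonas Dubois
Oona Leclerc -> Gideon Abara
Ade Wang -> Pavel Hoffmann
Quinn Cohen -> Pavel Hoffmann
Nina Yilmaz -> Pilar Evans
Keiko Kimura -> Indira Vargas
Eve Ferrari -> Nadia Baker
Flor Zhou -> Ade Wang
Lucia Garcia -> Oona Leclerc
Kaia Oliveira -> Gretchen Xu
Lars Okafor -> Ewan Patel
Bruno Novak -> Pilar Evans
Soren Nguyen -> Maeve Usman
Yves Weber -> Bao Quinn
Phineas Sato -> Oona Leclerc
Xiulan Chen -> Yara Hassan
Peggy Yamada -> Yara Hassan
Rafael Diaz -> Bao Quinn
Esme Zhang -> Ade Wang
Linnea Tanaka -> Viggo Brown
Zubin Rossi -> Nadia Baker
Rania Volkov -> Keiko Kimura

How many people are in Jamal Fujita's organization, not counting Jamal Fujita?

6

Jamal Fujita directly manages Yara Hassan. Under Yara Hassan: Peggy Yamada, Xiulan Chen, Bob Lopez, Ewan Patel, Lars Okafor (5). That's 6 in total.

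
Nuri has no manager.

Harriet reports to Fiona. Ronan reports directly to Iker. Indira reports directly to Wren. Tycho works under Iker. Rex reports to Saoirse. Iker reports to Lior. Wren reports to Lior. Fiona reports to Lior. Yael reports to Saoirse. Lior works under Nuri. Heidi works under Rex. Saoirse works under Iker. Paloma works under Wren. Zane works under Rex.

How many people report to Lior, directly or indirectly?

13

Lior directly manages Iker, Wren, Fiona. Under Iker: Tycho, Ronan, Saoirse, Yael, Rex, Heidi, Zane (7). Under Wren: Paloma, Indira (2). Under Fiona: Harriet (1). So Lior's organization is 3 direct reports plus everyone under them: 8 + 3 + 2 = 13.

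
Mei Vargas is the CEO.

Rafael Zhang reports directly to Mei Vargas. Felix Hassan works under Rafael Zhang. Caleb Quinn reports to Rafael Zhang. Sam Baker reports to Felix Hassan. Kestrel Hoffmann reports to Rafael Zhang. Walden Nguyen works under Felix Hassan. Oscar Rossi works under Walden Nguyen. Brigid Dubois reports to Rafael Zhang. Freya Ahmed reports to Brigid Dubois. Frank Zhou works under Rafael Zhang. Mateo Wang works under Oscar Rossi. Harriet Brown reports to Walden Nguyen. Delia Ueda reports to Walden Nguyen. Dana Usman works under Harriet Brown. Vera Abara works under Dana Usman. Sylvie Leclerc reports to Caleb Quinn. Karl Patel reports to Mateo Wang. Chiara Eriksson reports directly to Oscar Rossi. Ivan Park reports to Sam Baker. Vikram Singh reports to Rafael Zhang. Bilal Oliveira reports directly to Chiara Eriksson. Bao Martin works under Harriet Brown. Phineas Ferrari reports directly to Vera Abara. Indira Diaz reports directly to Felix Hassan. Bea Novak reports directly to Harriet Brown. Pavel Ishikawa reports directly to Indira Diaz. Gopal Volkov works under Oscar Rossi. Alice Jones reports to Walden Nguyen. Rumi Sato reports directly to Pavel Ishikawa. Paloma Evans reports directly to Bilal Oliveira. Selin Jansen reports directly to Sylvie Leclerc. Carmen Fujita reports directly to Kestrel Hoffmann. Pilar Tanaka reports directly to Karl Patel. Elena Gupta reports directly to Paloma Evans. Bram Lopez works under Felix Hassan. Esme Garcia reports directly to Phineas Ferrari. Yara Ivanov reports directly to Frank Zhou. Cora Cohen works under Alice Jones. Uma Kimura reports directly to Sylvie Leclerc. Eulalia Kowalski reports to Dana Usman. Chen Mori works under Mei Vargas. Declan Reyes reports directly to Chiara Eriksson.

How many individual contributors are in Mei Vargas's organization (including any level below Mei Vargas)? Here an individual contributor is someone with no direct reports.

20

The people in Mei Vargas's organization with no one reporting to them are Chen Mori, Vikram Singh, Yara Ivanov, Freya Ahmed, Carmen Fujita, Uma Kimura, Selin Jansen, Bram Lopez, Rumi Sato, Cora Cohen, Delia Ueda, Bea Novak, Bao Martin, Eulalia Kowalski, Esme Garcia, Gopal Volkov, Declan Reyes, Elena Gupta, Pilar Tanaka, Ivan Park. That is 20.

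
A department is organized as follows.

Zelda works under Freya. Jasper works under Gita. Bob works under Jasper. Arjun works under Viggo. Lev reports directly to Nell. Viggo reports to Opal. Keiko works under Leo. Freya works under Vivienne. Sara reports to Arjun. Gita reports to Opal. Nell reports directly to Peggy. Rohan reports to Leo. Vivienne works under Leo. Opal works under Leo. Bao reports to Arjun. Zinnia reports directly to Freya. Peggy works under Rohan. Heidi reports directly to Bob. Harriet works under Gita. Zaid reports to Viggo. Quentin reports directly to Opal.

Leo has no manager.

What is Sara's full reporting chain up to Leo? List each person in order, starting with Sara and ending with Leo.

Sara -> Arjun -> Viggo -> Opal -> Leo

Sara reports to Arjun. Arjun reports to Viggo. Viggo reports to Opal. Opal reports to Leo. Leo is at the top.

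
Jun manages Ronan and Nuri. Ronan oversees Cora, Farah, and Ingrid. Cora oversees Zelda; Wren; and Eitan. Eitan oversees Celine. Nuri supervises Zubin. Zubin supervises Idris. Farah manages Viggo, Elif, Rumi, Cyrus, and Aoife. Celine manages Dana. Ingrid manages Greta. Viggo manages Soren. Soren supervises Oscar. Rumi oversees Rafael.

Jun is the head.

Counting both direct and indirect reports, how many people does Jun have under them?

21

Jun directly manages Ronan, Nuri. Under Ronan: Ingrid, Greta, Farah, Aoife, Cyrus, Rumi, Rafael, Elif, Viggo, Soren, Oscar, Cora, Zelda, Wren, Eitan, Celine, Dana (17). Under Nuri: Zubin, Idris (2). So Jun's organization is 2 direct reports plus everyone under them: 18 + 3 = 21.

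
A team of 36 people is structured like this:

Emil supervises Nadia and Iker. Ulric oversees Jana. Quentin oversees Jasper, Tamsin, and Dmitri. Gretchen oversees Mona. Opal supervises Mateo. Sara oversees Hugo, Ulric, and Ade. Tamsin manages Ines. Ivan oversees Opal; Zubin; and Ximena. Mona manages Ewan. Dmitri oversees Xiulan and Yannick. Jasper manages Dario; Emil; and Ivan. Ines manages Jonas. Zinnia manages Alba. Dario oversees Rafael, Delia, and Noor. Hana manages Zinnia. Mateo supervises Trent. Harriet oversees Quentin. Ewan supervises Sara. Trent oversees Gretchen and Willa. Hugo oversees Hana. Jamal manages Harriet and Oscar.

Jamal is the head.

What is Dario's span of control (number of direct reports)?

3

Dario directly manages Rafael, Delia, Noor. That is 3 direct reports.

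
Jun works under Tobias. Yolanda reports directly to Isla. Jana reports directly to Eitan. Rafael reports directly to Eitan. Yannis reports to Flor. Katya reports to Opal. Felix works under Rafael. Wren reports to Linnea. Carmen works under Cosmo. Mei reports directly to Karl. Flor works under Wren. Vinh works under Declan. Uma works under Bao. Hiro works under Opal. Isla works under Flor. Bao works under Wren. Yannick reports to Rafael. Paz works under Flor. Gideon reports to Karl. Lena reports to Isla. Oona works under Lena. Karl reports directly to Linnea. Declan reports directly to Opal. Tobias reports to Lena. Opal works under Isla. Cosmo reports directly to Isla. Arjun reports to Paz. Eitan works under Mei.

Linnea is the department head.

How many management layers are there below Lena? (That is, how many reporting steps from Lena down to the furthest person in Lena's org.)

The longest chain under Lena runs Lena → Tobias → Jun, which is 2 levels below Lena.

2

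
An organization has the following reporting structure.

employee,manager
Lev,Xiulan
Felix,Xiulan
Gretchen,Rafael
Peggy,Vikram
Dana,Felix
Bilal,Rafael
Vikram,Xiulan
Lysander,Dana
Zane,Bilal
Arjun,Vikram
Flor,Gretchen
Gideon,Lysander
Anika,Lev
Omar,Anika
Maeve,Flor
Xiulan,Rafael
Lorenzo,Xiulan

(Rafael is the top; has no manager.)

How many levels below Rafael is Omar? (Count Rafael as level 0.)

Chain from Omar up to Rafael: Omar → Anika → Lev → Xiulan → Rafael. That is 4 steps up, so Omar is 4 levels below Rafael.

4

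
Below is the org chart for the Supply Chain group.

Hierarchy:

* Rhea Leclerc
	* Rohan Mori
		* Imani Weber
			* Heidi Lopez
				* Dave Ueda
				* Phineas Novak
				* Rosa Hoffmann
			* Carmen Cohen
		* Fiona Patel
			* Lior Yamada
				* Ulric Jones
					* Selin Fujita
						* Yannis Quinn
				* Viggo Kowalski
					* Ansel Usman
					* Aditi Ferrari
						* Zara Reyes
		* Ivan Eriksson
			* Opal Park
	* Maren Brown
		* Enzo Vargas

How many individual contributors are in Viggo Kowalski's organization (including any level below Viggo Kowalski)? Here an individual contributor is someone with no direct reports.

The people in Viggo Kowalski's organization with no one reporting to them are Zara Reyes, Ansel Usman. That is 2.

2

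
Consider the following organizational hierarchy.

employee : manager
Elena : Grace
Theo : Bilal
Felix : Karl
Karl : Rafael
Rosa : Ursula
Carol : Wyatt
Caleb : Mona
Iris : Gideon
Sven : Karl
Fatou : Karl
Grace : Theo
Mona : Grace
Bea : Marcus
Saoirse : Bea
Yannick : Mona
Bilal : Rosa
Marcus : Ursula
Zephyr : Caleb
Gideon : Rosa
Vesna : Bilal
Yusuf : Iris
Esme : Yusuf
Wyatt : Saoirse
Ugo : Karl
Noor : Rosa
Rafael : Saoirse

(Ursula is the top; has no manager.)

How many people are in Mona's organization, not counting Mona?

Mona directly manages Yannick, Caleb. Yannick has no reports. Under Caleb: Zephyr (1). So Mona's organization is 2 direct reports plus everyone under them: 1 + 2 = 3.

3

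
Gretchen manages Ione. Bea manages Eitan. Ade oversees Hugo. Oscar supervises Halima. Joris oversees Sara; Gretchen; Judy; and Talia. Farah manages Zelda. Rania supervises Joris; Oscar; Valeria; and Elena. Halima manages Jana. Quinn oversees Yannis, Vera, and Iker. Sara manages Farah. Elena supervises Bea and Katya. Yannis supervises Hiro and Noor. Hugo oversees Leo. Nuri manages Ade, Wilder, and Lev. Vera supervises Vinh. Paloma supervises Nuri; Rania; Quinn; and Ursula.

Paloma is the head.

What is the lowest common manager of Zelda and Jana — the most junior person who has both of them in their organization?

Zelda's chain of managers is Farah, Sara, Joris, Rania, Paloma. Jana's chain of managers is Halima, Oscar, Rania, Paloma. The first manager that appears in both chains is Rania.

Rania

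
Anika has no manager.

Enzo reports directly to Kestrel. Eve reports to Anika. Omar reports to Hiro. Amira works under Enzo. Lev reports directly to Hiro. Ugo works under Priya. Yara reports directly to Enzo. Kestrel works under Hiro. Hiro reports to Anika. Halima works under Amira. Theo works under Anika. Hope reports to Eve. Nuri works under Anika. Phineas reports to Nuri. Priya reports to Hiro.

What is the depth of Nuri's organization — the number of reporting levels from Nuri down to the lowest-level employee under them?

1

The longest chain under Nuri runs Nuri → Phineas, which is 1 level below Nuri.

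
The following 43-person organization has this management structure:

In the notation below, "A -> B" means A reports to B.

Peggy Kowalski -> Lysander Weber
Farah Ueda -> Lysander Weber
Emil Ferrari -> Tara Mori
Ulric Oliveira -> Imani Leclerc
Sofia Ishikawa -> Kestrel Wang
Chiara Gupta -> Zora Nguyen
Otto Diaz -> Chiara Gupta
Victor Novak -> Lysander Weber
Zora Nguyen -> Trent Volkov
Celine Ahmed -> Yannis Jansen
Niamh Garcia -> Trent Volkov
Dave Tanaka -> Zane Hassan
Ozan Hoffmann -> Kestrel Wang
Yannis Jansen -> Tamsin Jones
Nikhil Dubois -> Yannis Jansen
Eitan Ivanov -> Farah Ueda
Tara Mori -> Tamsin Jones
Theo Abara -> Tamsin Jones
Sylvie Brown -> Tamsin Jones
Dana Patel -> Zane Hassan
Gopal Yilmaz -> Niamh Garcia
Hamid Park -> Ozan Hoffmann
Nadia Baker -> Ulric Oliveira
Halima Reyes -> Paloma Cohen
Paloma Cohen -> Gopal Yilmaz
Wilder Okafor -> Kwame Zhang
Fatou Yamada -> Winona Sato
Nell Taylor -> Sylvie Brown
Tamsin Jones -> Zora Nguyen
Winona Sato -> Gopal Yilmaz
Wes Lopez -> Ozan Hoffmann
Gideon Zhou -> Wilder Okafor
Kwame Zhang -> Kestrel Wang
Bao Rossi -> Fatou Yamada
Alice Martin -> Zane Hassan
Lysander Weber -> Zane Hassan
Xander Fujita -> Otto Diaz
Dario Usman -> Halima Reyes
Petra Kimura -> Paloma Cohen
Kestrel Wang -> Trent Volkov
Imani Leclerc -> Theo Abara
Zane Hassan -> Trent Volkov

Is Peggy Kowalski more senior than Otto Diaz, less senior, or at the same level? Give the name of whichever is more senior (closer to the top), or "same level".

same level

Both Peggy Kowalski and Otto Diaz are 3 levels below Trent Volkov.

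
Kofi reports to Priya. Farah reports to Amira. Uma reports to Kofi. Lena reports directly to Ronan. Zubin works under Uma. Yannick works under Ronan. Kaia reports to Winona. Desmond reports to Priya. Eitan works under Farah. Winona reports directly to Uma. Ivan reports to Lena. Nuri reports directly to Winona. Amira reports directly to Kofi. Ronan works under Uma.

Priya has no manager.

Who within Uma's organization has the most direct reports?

Uma

Direct-report counts within Uma's organization: Uma has 3; Winona has 2; Ronan has 2; Lena has 1. The largest is 3, held by Uma.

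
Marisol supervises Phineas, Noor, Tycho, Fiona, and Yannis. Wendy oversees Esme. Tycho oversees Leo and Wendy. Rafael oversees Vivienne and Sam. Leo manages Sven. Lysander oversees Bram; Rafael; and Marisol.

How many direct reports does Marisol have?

Marisol directly manages Phineas, Noor, Tycho, Fiona, Yannis. That is 5 direct reports.

5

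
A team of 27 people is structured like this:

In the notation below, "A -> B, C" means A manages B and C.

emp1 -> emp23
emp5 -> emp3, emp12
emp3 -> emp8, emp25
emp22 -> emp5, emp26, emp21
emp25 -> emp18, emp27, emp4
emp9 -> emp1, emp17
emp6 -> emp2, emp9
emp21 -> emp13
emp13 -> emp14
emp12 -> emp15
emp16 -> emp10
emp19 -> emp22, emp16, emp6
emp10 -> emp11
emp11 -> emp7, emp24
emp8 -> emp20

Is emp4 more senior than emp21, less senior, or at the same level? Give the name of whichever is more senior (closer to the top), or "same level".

emp4 is 5 levels below emp19; emp21 is 2. emp21 is higher.

emp21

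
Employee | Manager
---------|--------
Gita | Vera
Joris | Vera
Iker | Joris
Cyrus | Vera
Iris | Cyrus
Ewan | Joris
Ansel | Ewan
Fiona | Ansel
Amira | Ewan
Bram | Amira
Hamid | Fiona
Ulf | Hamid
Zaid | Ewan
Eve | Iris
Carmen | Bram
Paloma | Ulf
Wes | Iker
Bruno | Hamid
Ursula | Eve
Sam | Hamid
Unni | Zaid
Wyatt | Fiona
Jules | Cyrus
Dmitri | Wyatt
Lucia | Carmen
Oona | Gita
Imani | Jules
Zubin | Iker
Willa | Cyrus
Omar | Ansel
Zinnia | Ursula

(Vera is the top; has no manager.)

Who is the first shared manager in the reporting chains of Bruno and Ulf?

Bruno's chain of managers is Hamid, Fiona, Ansel, Ewan, Joris, Vera. Ulf's chain of managers is Hamid, Fiona, Ansel, Ewan, Joris, Vera. The first manager that appears in both chains is Hamid.

Hamid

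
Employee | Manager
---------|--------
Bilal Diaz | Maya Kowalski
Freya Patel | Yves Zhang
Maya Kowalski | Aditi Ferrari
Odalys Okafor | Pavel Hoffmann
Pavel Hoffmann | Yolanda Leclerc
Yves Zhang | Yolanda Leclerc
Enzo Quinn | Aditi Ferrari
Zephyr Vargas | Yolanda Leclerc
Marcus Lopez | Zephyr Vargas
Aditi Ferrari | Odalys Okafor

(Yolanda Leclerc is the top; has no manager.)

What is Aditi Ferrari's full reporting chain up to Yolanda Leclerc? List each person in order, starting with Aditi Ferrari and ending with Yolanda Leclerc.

Aditi Ferrari reports to Odalys Okafor. Odalys Okafor reports to Pavel Hoffmann. Pavel Hoffmann reports to Yolanda Leclerc. Yolanda Leclerc is at the top.

Aditi Ferrari -> Odalys Okafor -> Pavel Hoffmann -> Yolanda Leclerc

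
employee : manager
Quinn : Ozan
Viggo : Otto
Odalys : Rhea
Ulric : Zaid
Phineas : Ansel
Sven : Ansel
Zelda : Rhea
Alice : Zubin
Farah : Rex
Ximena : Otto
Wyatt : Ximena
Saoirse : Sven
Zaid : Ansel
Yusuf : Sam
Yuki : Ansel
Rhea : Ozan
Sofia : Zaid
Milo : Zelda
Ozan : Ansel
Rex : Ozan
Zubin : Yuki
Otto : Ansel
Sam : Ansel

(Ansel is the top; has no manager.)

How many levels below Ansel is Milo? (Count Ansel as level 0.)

4

Chain from Milo up to Ansel: Milo → Zelda → Rhea → Ozan → Ansel. That is 4 steps up, so Milo is 4 levels below Ansel.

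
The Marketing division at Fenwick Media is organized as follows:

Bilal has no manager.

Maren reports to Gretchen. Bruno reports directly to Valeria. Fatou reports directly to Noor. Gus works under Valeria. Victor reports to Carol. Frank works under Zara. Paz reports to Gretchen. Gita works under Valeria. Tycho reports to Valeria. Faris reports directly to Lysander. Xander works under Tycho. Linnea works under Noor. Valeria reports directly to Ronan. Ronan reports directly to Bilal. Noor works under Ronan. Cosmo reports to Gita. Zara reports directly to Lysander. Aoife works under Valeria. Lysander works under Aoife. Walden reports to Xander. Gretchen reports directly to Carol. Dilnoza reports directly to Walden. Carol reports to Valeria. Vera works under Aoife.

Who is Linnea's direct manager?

Linnea reports directly to Noor.

Noor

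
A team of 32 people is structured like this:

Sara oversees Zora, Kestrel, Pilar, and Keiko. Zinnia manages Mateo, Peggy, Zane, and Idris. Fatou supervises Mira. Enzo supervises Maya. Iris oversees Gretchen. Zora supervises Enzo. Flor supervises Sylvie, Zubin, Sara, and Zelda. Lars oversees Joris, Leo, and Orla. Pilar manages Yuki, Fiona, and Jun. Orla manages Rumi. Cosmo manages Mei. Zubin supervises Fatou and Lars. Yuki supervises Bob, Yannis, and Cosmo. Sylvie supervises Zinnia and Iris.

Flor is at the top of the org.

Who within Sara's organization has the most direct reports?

Sara

Direct-report counts within Sara's organization: Sara has 4; Zora has 1; Enzo has 1; Pilar has 3; Yuki has 3; Cosmo has 1. The largest is 4, held by Sara.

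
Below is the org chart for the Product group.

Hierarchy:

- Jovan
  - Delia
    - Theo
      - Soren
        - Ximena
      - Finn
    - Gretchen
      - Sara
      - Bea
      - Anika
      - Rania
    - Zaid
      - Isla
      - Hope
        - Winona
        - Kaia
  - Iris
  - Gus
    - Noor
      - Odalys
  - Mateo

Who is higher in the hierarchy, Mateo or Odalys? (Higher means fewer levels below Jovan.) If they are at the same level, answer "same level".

Mateo

Mateo is 1 level below Jovan; Odalys is 3. Mateo is higher.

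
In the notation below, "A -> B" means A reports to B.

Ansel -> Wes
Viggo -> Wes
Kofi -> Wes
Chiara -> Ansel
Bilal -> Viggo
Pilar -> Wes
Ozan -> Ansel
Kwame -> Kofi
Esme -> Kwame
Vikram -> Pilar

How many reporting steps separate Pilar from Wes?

1

Chain from Pilar up to Wes: Pilar → Wes. That is 1 step up, so Pilar is 1 level below Wes.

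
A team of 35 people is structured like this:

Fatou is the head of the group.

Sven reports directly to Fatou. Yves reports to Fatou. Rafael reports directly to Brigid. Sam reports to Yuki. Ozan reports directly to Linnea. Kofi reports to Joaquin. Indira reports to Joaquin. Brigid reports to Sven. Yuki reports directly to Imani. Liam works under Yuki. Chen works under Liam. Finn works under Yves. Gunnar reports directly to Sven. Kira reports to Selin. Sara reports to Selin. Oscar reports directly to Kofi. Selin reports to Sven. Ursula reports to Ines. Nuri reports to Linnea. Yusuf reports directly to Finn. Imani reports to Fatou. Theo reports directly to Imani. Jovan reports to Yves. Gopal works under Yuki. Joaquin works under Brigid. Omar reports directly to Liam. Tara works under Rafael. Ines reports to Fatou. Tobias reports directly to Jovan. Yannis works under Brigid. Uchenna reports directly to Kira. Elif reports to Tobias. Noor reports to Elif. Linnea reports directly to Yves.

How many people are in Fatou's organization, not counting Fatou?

34

Fatou directly manages Imani, Yves, Sven, Ines. Under Imani: Theo, Yuki, Gopal, Sam, Liam, Chen, Omar (7). Under Yves: Linnea, Nuri, Ozan, Finn, Yusuf, Jovan, Tobias, Elif, Noor (9). Under Sven: Gunnar, Brigid, Yannis, Rafael, Tara, Joaquin, Indira, Kofi, Oscar, Selin, Sara, Kira, Uchenna (13). Under Ines: Ursula (1). So Fatou's organization is 4 direct reports plus everyone under them: 8 + 10 + 14 + 2 = 34.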